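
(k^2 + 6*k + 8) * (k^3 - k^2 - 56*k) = k^5 + 5*k^4 - 54*k^3 - 344*k^2 - 448*k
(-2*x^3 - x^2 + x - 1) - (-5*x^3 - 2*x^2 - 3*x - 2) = 3*x^3 + x^2 + 4*x + 1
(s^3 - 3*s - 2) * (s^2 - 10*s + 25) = s^5 - 10*s^4 + 22*s^3 + 28*s^2 - 55*s - 50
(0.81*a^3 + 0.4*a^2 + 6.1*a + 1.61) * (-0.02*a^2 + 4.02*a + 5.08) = -0.0162*a^5 + 3.2482*a^4 + 5.6008*a^3 + 26.5218*a^2 + 37.4602*a + 8.1788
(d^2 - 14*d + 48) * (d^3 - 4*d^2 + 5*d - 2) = d^5 - 18*d^4 + 109*d^3 - 264*d^2 + 268*d - 96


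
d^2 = d^2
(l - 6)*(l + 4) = l^2 - 2*l - 24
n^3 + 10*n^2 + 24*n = n*(n + 4)*(n + 6)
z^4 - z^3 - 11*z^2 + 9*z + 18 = (z - 3)*(z - 2)*(z + 1)*(z + 3)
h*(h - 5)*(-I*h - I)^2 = -h^4 + 3*h^3 + 9*h^2 + 5*h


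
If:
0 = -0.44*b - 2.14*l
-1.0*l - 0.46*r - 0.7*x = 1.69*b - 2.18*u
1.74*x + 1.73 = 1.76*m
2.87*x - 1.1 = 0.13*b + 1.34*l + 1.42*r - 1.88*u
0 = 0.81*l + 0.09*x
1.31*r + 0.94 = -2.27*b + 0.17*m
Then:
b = 0.05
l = -0.01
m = 1.08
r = -0.67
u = -0.07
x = 0.10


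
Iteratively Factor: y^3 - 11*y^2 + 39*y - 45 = (y - 3)*(y^2 - 8*y + 15) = (y - 3)^2*(y - 5)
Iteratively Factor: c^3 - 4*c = (c)*(c^2 - 4) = c*(c - 2)*(c + 2)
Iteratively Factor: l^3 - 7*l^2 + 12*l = (l - 4)*(l^2 - 3*l) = (l - 4)*(l - 3)*(l)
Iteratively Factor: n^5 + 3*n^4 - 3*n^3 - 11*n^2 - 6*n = (n + 1)*(n^4 + 2*n^3 - 5*n^2 - 6*n) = (n + 1)^2*(n^3 + n^2 - 6*n) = n*(n + 1)^2*(n^2 + n - 6) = n*(n - 2)*(n + 1)^2*(n + 3)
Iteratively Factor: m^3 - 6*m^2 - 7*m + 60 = (m + 3)*(m^2 - 9*m + 20) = (m - 4)*(m + 3)*(m - 5)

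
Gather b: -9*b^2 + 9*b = -9*b^2 + 9*b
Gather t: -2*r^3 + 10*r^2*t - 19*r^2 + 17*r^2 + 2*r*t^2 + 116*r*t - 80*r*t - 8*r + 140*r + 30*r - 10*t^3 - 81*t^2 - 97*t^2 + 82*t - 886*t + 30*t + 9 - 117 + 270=-2*r^3 - 2*r^2 + 162*r - 10*t^3 + t^2*(2*r - 178) + t*(10*r^2 + 36*r - 774) + 162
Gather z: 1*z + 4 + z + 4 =2*z + 8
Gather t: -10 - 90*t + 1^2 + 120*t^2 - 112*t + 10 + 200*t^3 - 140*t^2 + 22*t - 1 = 200*t^3 - 20*t^2 - 180*t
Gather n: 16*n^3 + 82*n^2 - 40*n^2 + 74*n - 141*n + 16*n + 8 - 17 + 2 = 16*n^3 + 42*n^2 - 51*n - 7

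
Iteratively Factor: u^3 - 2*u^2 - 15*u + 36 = (u - 3)*(u^2 + u - 12) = (u - 3)*(u + 4)*(u - 3)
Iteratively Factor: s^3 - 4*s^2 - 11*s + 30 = (s + 3)*(s^2 - 7*s + 10) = (s - 5)*(s + 3)*(s - 2)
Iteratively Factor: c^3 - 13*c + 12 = (c + 4)*(c^2 - 4*c + 3) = (c - 1)*(c + 4)*(c - 3)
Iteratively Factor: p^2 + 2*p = (p + 2)*(p)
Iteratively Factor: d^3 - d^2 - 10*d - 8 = (d + 2)*(d^2 - 3*d - 4) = (d - 4)*(d + 2)*(d + 1)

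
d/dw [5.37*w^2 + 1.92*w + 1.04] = 10.74*w + 1.92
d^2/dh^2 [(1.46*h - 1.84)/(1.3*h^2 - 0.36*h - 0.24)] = ((5.8352 - 11.388*h)*(-1.3*h^2 + 0.36*h + 0.24) - (1.46*h - 1.84)*(2.6*h - 0.36)*(5.2*h - 0.72))/(-1.3*h^2 + 0.36*h + 0.24)^3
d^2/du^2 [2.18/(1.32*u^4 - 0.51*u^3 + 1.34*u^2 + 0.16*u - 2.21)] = ((-34.5312*u^2 + 6.6708*u - 5.8424)*(1.32*u^4 - 0.51*u^3 + 1.34*u^2 + 0.16*u - 2.21) + 2.18*(5.28*u^3 - 1.53*u^2 + 2.68*u + 0.16)*(10.56*u^3 - 3.06*u^2 + 5.36*u + 0.32))/(1.32*u^4 - 0.51*u^3 + 1.34*u^2 + 0.16*u - 2.21)^3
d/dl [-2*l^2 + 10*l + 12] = 10 - 4*l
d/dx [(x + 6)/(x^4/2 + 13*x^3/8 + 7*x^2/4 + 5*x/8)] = 16*(-6*x^3 - 55*x^2 - 69*x - 15)/(x^2*(16*x^5 + 88*x^4 + 193*x^3 + 211*x^2 + 115*x + 25))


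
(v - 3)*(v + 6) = v^2 + 3*v - 18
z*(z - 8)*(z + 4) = z^3 - 4*z^2 - 32*z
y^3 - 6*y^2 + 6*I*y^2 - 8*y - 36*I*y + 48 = (y - 6)*(y + 2*I)*(y + 4*I)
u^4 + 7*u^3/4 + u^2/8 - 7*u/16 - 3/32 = (u - 1/2)*(u + 1/4)*(u + 1/2)*(u + 3/2)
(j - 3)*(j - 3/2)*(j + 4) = j^3 - j^2/2 - 27*j/2 + 18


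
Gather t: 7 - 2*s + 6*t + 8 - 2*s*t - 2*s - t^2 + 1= -4*s - t^2 + t*(6 - 2*s) + 16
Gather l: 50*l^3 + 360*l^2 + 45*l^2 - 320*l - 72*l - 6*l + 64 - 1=50*l^3 + 405*l^2 - 398*l + 63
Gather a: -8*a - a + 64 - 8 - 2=54 - 9*a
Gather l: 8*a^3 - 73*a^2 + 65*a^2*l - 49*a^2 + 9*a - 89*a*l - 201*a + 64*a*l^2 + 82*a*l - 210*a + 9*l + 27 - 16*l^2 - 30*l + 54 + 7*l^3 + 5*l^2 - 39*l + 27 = 8*a^3 - 122*a^2 - 402*a + 7*l^3 + l^2*(64*a - 11) + l*(65*a^2 - 7*a - 60) + 108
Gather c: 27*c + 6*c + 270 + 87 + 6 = 33*c + 363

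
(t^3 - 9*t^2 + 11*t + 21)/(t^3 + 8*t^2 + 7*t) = (t^2 - 10*t + 21)/(t*(t + 7))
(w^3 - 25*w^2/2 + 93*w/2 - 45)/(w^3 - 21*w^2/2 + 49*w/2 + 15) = (2*w - 3)/(2*w + 1)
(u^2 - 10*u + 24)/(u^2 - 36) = (u - 4)/(u + 6)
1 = 1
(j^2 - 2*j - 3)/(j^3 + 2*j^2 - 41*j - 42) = (j - 3)/(j^2 + j - 42)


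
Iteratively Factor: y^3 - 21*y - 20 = (y + 4)*(y^2 - 4*y - 5) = (y - 5)*(y + 4)*(y + 1)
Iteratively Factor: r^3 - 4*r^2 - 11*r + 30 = (r + 3)*(r^2 - 7*r + 10) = (r - 5)*(r + 3)*(r - 2)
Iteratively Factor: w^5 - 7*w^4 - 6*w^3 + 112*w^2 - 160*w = (w - 5)*(w^4 - 2*w^3 - 16*w^2 + 32*w) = w*(w - 5)*(w^3 - 2*w^2 - 16*w + 32) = w*(w - 5)*(w - 2)*(w^2 - 16) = w*(w - 5)*(w - 4)*(w - 2)*(w + 4)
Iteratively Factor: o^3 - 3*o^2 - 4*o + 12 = (o - 2)*(o^2 - o - 6) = (o - 2)*(o + 2)*(o - 3)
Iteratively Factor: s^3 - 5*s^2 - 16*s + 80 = (s - 5)*(s^2 - 16) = (s - 5)*(s - 4)*(s + 4)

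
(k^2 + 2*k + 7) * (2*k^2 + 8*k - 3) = 2*k^4 + 12*k^3 + 27*k^2 + 50*k - 21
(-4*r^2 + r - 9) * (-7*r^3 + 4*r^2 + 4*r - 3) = 28*r^5 - 23*r^4 + 51*r^3 - 20*r^2 - 39*r + 27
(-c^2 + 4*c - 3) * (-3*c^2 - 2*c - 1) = 3*c^4 - 10*c^3 + 2*c^2 + 2*c + 3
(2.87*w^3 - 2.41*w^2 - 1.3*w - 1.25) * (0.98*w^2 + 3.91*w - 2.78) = 2.8126*w^5 + 8.8599*w^4 - 18.6757*w^3 + 0.391799999999999*w^2 - 1.2735*w + 3.475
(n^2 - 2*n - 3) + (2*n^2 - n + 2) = 3*n^2 - 3*n - 1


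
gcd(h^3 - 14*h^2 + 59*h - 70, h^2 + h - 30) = h - 5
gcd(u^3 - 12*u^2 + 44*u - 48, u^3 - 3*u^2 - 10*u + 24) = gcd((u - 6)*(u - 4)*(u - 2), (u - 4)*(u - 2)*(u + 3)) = u^2 - 6*u + 8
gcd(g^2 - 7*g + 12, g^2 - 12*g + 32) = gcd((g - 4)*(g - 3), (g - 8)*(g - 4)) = g - 4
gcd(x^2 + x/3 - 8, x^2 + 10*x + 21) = x + 3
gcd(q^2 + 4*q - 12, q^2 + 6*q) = q + 6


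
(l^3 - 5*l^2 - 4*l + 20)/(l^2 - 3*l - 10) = l - 2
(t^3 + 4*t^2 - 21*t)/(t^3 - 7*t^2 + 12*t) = (t + 7)/(t - 4)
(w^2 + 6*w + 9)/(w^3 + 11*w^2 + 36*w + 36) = (w + 3)/(w^2 + 8*w + 12)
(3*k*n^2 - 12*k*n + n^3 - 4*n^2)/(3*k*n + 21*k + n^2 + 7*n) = n*(n - 4)/(n + 7)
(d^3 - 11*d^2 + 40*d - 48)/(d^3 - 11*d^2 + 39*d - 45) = (d^2 - 8*d + 16)/(d^2 - 8*d + 15)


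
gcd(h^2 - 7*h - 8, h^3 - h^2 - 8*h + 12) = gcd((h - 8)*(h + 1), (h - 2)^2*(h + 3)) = 1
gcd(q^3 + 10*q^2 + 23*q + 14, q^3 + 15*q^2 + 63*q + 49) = q^2 + 8*q + 7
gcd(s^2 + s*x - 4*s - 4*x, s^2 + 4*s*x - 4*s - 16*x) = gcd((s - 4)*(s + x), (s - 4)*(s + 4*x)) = s - 4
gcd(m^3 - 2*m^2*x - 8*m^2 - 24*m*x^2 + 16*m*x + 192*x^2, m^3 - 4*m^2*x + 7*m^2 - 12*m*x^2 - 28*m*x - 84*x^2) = -m + 6*x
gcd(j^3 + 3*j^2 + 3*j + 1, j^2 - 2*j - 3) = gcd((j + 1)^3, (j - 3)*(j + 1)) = j + 1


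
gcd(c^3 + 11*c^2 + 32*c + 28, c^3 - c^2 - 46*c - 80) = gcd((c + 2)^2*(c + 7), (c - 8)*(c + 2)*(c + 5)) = c + 2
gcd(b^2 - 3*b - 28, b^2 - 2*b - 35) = b - 7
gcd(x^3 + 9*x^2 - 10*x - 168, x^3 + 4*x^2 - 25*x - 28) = x^2 + 3*x - 28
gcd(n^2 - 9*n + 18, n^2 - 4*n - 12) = n - 6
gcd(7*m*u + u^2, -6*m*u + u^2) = u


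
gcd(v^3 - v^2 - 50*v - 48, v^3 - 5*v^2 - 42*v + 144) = v^2 - 2*v - 48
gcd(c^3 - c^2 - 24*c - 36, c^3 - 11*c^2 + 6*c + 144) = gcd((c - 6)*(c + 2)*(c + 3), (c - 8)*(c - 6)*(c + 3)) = c^2 - 3*c - 18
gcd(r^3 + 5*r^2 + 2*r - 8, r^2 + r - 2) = r^2 + r - 2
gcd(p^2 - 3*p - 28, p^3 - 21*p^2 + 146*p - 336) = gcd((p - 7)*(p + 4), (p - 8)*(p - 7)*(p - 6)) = p - 7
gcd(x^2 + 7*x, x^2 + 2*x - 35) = x + 7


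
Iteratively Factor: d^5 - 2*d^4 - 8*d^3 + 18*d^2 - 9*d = (d - 1)*(d^4 - d^3 - 9*d^2 + 9*d) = (d - 3)*(d - 1)*(d^3 + 2*d^2 - 3*d) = (d - 3)*(d - 1)*(d + 3)*(d^2 - d) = d*(d - 3)*(d - 1)*(d + 3)*(d - 1)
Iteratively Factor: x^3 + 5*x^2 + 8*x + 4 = (x + 2)*(x^2 + 3*x + 2) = (x + 2)^2*(x + 1)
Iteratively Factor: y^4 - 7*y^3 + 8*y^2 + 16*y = (y)*(y^3 - 7*y^2 + 8*y + 16) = y*(y - 4)*(y^2 - 3*y - 4) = y*(y - 4)^2*(y + 1)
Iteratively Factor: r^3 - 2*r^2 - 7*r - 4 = (r + 1)*(r^2 - 3*r - 4) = (r - 4)*(r + 1)*(r + 1)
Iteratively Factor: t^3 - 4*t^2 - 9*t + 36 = (t - 3)*(t^2 - t - 12) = (t - 3)*(t + 3)*(t - 4)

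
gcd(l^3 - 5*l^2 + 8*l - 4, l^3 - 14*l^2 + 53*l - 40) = l - 1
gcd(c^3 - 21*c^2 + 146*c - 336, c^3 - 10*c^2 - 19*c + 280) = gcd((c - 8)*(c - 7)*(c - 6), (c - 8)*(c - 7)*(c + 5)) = c^2 - 15*c + 56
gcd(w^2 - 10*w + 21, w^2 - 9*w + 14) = w - 7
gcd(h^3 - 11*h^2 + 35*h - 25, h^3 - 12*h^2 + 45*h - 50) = h^2 - 10*h + 25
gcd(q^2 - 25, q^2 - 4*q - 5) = q - 5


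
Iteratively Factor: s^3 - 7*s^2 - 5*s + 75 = (s + 3)*(s^2 - 10*s + 25) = (s - 5)*(s + 3)*(s - 5)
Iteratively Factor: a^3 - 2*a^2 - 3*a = (a + 1)*(a^2 - 3*a) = (a - 3)*(a + 1)*(a)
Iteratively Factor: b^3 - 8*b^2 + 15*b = (b - 3)*(b^2 - 5*b) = b*(b - 3)*(b - 5)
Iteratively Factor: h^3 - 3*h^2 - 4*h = (h + 1)*(h^2 - 4*h) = h*(h + 1)*(h - 4)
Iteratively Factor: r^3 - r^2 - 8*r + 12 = (r + 3)*(r^2 - 4*r + 4) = (r - 2)*(r + 3)*(r - 2)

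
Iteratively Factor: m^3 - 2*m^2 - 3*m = (m - 3)*(m^2 + m) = (m - 3)*(m + 1)*(m)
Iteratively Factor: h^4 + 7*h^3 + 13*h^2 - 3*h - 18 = (h + 2)*(h^3 + 5*h^2 + 3*h - 9) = (h - 1)*(h + 2)*(h^2 + 6*h + 9) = (h - 1)*(h + 2)*(h + 3)*(h + 3)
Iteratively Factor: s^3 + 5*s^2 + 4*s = (s + 1)*(s^2 + 4*s) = s*(s + 1)*(s + 4)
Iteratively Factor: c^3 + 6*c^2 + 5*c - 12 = (c + 3)*(c^2 + 3*c - 4) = (c - 1)*(c + 3)*(c + 4)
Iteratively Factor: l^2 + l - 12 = (l - 3)*(l + 4)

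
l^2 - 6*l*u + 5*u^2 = (l - 5*u)*(l - u)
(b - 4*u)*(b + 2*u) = b^2 - 2*b*u - 8*u^2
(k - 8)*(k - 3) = k^2 - 11*k + 24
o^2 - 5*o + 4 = (o - 4)*(o - 1)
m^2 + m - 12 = (m - 3)*(m + 4)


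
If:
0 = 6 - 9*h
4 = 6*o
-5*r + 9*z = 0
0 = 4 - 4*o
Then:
No Solution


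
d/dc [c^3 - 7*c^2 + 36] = c*(3*c - 14)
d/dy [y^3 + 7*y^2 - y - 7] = 3*y^2 + 14*y - 1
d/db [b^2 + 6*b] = 2*b + 6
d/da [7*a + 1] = 7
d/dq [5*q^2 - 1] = 10*q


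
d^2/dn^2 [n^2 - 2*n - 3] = 2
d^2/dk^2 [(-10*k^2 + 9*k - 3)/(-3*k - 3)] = 44/(3*(k^3 + 3*k^2 + 3*k + 1))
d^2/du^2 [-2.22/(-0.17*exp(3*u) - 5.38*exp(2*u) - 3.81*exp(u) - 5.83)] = (2.22*(0.51*exp(2*u) + 10.76*exp(u) + 3.81)*(1.02*exp(2*u) + 21.52*exp(u) + 7.62)*exp(u) - (3.3966*exp(2*u) + 47.7744*exp(u) + 8.4582)*(0.17*exp(3*u) + 5.38*exp(2*u) + 3.81*exp(u) + 5.83))*exp(u)/(0.17*exp(3*u) + 5.38*exp(2*u) + 3.81*exp(u) + 5.83)^3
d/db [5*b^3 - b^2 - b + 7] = 15*b^2 - 2*b - 1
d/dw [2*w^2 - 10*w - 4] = 4*w - 10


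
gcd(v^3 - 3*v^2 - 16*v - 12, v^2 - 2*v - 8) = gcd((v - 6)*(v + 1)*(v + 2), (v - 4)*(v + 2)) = v + 2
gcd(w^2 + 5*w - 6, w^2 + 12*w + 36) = w + 6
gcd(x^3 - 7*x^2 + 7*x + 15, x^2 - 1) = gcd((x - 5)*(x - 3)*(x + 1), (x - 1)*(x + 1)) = x + 1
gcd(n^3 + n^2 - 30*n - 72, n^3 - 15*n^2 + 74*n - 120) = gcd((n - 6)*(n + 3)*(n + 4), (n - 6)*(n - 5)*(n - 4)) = n - 6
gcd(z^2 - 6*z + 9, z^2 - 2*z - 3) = z - 3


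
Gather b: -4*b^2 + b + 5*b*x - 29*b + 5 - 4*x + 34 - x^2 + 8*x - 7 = -4*b^2 + b*(5*x - 28) - x^2 + 4*x + 32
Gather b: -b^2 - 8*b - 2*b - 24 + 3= -b^2 - 10*b - 21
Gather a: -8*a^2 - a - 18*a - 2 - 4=-8*a^2 - 19*a - 6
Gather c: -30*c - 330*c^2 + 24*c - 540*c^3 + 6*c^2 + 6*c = -540*c^3 - 324*c^2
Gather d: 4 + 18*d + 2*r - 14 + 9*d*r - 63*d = d*(9*r - 45) + 2*r - 10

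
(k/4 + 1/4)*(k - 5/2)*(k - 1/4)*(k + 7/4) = k^4/4 - 83*k^2/64 - 99*k/128 + 35/128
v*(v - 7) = v^2 - 7*v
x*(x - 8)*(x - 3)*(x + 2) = x^4 - 9*x^3 + 2*x^2 + 48*x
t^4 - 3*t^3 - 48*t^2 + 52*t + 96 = (t - 8)*(t - 2)*(t + 1)*(t + 6)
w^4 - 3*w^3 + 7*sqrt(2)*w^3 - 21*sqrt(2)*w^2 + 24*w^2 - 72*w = w*(w - 3)*(w + 3*sqrt(2))*(w + 4*sqrt(2))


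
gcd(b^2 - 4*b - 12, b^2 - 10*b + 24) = b - 6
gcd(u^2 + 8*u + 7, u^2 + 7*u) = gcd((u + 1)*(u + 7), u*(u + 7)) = u + 7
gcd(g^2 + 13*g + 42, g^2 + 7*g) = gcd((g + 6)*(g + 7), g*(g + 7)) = g + 7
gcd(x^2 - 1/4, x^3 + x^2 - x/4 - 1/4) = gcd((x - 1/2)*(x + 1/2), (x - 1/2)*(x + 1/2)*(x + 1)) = x^2 - 1/4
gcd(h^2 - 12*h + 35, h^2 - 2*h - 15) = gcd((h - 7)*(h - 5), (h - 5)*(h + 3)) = h - 5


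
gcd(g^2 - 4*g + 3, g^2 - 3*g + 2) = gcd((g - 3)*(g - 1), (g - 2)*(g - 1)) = g - 1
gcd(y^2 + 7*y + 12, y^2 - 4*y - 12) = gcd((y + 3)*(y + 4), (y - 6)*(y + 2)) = 1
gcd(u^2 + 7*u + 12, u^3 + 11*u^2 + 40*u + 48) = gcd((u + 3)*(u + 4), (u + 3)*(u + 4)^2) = u^2 + 7*u + 12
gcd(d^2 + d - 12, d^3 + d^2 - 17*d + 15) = d - 3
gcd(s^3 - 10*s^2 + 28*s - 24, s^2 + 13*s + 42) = 1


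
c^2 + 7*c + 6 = (c + 1)*(c + 6)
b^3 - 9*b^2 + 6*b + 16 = (b - 8)*(b - 2)*(b + 1)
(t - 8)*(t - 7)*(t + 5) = t^3 - 10*t^2 - 19*t + 280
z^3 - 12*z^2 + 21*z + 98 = (z - 7)^2*(z + 2)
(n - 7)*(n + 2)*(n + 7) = n^3 + 2*n^2 - 49*n - 98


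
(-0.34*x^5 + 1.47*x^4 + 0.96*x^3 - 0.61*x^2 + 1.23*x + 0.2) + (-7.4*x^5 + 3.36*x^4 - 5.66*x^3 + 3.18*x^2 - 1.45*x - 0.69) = -7.74*x^5 + 4.83*x^4 - 4.7*x^3 + 2.57*x^2 - 0.22*x - 0.49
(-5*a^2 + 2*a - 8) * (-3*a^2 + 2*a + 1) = 15*a^4 - 16*a^3 + 23*a^2 - 14*a - 8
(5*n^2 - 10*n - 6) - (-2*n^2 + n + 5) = 7*n^2 - 11*n - 11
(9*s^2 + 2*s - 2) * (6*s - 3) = 54*s^3 - 15*s^2 - 18*s + 6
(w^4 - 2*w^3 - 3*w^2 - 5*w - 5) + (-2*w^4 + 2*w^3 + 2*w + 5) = -w^4 - 3*w^2 - 3*w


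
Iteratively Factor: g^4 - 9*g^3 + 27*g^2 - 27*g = (g)*(g^3 - 9*g^2 + 27*g - 27) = g*(g - 3)*(g^2 - 6*g + 9) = g*(g - 3)^2*(g - 3)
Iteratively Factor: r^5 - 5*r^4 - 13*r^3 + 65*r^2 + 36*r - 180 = (r + 3)*(r^4 - 8*r^3 + 11*r^2 + 32*r - 60) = (r - 5)*(r + 3)*(r^3 - 3*r^2 - 4*r + 12) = (r - 5)*(r - 2)*(r + 3)*(r^2 - r - 6) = (r - 5)*(r - 2)*(r + 2)*(r + 3)*(r - 3)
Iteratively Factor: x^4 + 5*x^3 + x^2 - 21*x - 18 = (x + 1)*(x^3 + 4*x^2 - 3*x - 18) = (x + 1)*(x + 3)*(x^2 + x - 6) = (x + 1)*(x + 3)^2*(x - 2)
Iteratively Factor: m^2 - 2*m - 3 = (m + 1)*(m - 3)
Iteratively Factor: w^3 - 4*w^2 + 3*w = (w - 1)*(w^2 - 3*w) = (w - 3)*(w - 1)*(w)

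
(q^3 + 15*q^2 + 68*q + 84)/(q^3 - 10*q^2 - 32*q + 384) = (q^2 + 9*q + 14)/(q^2 - 16*q + 64)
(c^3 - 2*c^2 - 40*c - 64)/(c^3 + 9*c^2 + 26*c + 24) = (c - 8)/(c + 3)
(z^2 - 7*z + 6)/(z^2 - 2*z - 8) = (-z^2 + 7*z - 6)/(-z^2 + 2*z + 8)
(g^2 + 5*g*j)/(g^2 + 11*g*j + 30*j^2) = g/(g + 6*j)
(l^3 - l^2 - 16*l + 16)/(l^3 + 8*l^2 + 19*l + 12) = (l^2 - 5*l + 4)/(l^2 + 4*l + 3)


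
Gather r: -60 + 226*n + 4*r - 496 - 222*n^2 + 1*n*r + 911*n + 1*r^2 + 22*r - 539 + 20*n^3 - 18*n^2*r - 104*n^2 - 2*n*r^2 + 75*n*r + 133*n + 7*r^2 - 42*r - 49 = 20*n^3 - 326*n^2 + 1270*n + r^2*(8 - 2*n) + r*(-18*n^2 + 76*n - 16) - 1144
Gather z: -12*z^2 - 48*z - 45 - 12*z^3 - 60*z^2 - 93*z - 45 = -12*z^3 - 72*z^2 - 141*z - 90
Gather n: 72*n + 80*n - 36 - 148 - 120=152*n - 304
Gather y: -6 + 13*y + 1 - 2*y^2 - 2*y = -2*y^2 + 11*y - 5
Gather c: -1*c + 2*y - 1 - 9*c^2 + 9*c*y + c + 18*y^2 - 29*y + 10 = -9*c^2 + 9*c*y + 18*y^2 - 27*y + 9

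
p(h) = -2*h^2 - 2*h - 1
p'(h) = -4*h - 2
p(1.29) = -6.91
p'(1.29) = -7.16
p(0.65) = -3.14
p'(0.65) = -4.60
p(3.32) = -29.68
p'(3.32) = -15.28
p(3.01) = -25.14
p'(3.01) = -14.04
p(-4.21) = -28.03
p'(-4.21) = 14.84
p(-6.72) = -77.88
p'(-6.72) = 24.88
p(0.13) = -1.29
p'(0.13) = -2.52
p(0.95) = -4.70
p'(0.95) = -5.80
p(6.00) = -85.00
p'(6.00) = -26.00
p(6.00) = -85.00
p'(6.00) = -26.00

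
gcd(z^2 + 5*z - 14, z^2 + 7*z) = z + 7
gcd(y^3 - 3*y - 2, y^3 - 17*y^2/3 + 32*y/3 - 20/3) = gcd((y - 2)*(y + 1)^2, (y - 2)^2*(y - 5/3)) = y - 2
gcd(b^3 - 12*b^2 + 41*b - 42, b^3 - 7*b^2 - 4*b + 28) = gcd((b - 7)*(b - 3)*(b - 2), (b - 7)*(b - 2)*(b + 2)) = b^2 - 9*b + 14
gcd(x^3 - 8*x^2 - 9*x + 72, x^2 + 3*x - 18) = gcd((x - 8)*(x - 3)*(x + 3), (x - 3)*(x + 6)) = x - 3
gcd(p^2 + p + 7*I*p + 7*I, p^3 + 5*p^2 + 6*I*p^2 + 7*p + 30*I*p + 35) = p + 7*I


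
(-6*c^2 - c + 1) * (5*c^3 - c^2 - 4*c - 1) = -30*c^5 + c^4 + 30*c^3 + 9*c^2 - 3*c - 1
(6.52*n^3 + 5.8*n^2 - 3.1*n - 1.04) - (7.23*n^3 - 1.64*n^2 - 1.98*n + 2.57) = -0.710000000000001*n^3 + 7.44*n^2 - 1.12*n - 3.61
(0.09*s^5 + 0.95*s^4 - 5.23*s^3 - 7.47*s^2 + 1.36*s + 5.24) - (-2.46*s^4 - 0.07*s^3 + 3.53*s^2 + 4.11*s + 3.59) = 0.09*s^5 + 3.41*s^4 - 5.16*s^3 - 11.0*s^2 - 2.75*s + 1.65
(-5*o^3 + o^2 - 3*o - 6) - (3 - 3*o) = -5*o^3 + o^2 - 9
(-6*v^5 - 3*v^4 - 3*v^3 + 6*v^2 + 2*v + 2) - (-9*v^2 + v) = -6*v^5 - 3*v^4 - 3*v^3 + 15*v^2 + v + 2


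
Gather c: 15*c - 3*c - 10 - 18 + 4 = 12*c - 24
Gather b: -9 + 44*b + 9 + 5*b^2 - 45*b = 5*b^2 - b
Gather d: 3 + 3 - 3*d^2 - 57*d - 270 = -3*d^2 - 57*d - 264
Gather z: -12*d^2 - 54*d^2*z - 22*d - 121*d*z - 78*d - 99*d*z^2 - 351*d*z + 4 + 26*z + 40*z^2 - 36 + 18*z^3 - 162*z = -12*d^2 - 100*d + 18*z^3 + z^2*(40 - 99*d) + z*(-54*d^2 - 472*d - 136) - 32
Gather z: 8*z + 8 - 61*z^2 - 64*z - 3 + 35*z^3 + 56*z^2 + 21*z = 35*z^3 - 5*z^2 - 35*z + 5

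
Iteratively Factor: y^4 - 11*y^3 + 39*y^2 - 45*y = (y)*(y^3 - 11*y^2 + 39*y - 45) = y*(y - 3)*(y^2 - 8*y + 15) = y*(y - 5)*(y - 3)*(y - 3)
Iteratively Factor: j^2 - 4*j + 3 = (j - 1)*(j - 3)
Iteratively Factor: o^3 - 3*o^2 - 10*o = (o)*(o^2 - 3*o - 10) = o*(o - 5)*(o + 2)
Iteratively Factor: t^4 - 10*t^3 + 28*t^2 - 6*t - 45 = (t + 1)*(t^3 - 11*t^2 + 39*t - 45) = (t - 5)*(t + 1)*(t^2 - 6*t + 9) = (t - 5)*(t - 3)*(t + 1)*(t - 3)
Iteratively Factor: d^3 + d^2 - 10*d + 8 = (d - 2)*(d^2 + 3*d - 4) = (d - 2)*(d - 1)*(d + 4)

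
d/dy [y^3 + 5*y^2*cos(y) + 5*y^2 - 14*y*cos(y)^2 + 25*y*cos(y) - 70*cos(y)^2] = -5*y^2*sin(y) + 3*y^2 - 25*y*sin(y) + 14*y*sin(2*y) + 10*y*cos(y) + 10*y + 70*sin(2*y) - 14*cos(y)^2 + 25*cos(y)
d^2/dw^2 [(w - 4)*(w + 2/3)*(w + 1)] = 6*w - 14/3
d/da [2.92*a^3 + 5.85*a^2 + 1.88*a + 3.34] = 8.76*a^2 + 11.7*a + 1.88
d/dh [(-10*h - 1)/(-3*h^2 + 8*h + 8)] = 6*(-5*h^2 - h - 12)/(9*h^4 - 48*h^3 + 16*h^2 + 128*h + 64)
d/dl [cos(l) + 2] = -sin(l)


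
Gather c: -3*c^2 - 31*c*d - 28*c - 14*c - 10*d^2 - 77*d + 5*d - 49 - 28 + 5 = -3*c^2 + c*(-31*d - 42) - 10*d^2 - 72*d - 72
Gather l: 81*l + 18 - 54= 81*l - 36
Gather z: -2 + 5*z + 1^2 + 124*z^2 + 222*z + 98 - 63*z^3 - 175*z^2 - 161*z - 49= -63*z^3 - 51*z^2 + 66*z + 48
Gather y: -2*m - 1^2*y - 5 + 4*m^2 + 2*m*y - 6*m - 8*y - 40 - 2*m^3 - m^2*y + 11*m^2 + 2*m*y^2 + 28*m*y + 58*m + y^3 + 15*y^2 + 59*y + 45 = -2*m^3 + 15*m^2 + 50*m + y^3 + y^2*(2*m + 15) + y*(-m^2 + 30*m + 50)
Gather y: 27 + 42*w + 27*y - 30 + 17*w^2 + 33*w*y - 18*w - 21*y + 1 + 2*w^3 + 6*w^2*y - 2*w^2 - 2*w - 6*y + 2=2*w^3 + 15*w^2 + 22*w + y*(6*w^2 + 33*w)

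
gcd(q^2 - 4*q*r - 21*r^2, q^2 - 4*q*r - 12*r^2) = 1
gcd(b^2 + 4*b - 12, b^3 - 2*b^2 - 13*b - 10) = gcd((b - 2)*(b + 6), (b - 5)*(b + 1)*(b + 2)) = 1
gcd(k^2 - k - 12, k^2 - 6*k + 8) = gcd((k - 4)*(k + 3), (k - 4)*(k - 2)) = k - 4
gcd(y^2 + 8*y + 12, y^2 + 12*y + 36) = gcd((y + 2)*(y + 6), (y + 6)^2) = y + 6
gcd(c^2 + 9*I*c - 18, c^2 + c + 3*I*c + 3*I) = c + 3*I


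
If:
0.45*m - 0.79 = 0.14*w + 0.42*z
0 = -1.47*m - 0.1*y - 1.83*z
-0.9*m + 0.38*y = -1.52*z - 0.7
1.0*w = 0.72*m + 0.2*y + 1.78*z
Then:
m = 0.85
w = -0.22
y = 3.75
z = -0.89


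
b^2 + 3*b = b*(b + 3)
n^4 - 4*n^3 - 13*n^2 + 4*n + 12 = (n - 6)*(n - 1)*(n + 1)*(n + 2)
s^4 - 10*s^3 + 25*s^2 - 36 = (s - 6)*(s - 3)*(s - 2)*(s + 1)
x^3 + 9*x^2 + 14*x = x*(x + 2)*(x + 7)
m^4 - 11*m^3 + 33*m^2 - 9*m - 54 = (m - 6)*(m - 3)^2*(m + 1)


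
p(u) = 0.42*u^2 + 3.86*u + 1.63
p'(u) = 0.84*u + 3.86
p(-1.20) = -2.40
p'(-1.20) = 2.85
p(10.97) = 94.52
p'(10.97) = 13.07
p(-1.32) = -2.73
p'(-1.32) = 2.75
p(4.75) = 29.44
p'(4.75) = 7.85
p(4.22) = 25.40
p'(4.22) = 7.40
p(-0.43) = 0.05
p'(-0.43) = 3.50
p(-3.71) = -6.91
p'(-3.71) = 0.74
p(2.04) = 11.25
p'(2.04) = 5.57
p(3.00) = 16.99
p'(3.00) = 6.38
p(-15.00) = 38.23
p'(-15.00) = -8.74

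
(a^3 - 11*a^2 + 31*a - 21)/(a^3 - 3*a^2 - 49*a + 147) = (a - 1)/(a + 7)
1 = 1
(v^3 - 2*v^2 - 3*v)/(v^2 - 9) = v*(v + 1)/(v + 3)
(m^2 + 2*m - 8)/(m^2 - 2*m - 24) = (m - 2)/(m - 6)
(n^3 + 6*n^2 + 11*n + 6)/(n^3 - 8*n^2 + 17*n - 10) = (n^3 + 6*n^2 + 11*n + 6)/(n^3 - 8*n^2 + 17*n - 10)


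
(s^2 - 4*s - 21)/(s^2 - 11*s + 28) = (s + 3)/(s - 4)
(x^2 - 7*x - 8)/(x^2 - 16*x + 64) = (x + 1)/(x - 8)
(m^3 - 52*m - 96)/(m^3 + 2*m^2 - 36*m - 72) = (m - 8)/(m - 6)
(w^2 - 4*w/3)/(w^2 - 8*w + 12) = w*(3*w - 4)/(3*(w^2 - 8*w + 12))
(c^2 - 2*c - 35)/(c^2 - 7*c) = (c + 5)/c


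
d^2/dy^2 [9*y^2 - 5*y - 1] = 18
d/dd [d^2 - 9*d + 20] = 2*d - 9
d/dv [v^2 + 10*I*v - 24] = 2*v + 10*I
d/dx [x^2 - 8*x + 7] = 2*x - 8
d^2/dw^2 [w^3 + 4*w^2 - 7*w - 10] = 6*w + 8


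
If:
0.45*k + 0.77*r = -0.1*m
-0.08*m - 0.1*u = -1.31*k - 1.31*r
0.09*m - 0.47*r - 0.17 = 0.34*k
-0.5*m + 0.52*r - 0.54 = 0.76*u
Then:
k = 0.25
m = 1.23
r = -0.31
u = -1.73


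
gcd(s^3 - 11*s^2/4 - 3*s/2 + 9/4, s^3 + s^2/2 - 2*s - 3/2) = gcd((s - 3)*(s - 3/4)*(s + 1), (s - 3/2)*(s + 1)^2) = s + 1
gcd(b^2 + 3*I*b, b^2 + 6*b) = b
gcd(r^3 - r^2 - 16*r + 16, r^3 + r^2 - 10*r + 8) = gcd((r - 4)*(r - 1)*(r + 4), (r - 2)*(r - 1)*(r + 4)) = r^2 + 3*r - 4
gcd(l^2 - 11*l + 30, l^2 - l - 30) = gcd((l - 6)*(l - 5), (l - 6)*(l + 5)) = l - 6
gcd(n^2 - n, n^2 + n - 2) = n - 1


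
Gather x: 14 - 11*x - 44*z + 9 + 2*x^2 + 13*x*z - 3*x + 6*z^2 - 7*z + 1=2*x^2 + x*(13*z - 14) + 6*z^2 - 51*z + 24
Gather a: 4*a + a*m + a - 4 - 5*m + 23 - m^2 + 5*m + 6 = a*(m + 5) - m^2 + 25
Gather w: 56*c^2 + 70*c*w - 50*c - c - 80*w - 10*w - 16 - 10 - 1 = 56*c^2 - 51*c + w*(70*c - 90) - 27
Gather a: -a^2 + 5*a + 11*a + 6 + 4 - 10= -a^2 + 16*a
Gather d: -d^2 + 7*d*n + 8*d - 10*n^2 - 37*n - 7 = -d^2 + d*(7*n + 8) - 10*n^2 - 37*n - 7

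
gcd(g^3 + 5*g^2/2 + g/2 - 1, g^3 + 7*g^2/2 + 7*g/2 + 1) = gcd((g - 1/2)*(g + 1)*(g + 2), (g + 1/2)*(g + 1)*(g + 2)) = g^2 + 3*g + 2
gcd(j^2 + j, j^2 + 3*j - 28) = 1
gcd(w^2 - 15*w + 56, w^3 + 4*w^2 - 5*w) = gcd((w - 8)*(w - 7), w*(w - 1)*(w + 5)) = 1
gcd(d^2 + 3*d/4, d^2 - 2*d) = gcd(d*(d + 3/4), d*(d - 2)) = d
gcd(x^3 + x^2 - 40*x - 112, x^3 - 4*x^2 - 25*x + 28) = x^2 - 3*x - 28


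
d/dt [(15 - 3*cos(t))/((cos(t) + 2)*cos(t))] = 3*(-sin(t) + 10*sin(t)/cos(t)^2 + 10*tan(t))/(cos(t) + 2)^2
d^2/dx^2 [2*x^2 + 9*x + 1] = 4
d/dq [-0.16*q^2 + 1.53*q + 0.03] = 1.53 - 0.32*q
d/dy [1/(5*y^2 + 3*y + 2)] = (-10*y - 3)/(5*y^2 + 3*y + 2)^2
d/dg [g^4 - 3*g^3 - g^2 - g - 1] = 4*g^3 - 9*g^2 - 2*g - 1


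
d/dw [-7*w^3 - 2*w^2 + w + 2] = -21*w^2 - 4*w + 1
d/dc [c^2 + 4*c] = 2*c + 4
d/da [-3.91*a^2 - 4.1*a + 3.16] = -7.82*a - 4.1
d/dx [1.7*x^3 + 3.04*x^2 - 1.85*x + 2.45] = 5.1*x^2 + 6.08*x - 1.85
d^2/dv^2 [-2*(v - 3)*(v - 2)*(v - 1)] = 24 - 12*v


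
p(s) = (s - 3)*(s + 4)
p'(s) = 2*s + 1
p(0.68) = -10.86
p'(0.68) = 2.36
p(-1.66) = -10.90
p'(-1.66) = -2.32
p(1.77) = -7.10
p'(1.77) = 4.54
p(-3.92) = -0.55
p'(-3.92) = -6.84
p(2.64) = -2.39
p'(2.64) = 6.28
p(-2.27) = -9.12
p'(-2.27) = -3.54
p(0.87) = -10.37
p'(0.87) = 2.74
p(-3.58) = -2.76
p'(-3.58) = -6.16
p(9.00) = 78.00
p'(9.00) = 19.00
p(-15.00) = 198.00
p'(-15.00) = -29.00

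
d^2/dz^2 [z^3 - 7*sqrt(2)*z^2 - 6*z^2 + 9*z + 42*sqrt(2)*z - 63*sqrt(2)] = 6*z - 14*sqrt(2) - 12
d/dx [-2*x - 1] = -2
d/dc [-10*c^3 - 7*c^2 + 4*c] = -30*c^2 - 14*c + 4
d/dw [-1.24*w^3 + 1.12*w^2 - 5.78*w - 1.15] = -3.72*w^2 + 2.24*w - 5.78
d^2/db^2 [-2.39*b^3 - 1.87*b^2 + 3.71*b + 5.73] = -14.34*b - 3.74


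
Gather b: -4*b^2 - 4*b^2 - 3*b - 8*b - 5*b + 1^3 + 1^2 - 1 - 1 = -8*b^2 - 16*b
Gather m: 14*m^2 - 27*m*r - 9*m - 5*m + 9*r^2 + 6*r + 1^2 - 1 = 14*m^2 + m*(-27*r - 14) + 9*r^2 + 6*r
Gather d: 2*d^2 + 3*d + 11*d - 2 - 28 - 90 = 2*d^2 + 14*d - 120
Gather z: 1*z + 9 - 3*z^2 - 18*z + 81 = -3*z^2 - 17*z + 90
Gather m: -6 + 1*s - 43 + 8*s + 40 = 9*s - 9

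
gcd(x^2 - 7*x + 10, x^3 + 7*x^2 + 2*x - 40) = x - 2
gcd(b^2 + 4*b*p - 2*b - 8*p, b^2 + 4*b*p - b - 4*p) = b + 4*p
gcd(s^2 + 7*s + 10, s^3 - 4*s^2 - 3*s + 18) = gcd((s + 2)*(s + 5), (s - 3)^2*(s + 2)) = s + 2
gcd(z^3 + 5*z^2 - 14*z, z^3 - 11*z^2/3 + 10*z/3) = z^2 - 2*z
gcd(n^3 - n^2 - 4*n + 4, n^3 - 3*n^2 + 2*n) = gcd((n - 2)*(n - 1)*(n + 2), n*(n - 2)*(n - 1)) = n^2 - 3*n + 2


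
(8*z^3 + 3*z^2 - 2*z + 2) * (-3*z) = -24*z^4 - 9*z^3 + 6*z^2 - 6*z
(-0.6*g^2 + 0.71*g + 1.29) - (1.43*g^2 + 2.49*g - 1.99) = -2.03*g^2 - 1.78*g + 3.28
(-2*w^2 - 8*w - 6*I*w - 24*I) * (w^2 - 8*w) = -2*w^4 + 8*w^3 - 6*I*w^3 + 64*w^2 + 24*I*w^2 + 192*I*w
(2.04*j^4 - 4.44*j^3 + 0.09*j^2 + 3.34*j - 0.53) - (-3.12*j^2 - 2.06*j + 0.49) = 2.04*j^4 - 4.44*j^3 + 3.21*j^2 + 5.4*j - 1.02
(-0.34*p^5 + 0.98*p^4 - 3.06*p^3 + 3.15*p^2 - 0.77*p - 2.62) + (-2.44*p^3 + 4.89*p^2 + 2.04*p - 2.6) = -0.34*p^5 + 0.98*p^4 - 5.5*p^3 + 8.04*p^2 + 1.27*p - 5.22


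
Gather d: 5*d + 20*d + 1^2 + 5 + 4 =25*d + 10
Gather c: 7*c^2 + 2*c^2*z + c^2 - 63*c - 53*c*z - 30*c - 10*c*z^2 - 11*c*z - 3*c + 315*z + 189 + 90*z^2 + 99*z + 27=c^2*(2*z + 8) + c*(-10*z^2 - 64*z - 96) + 90*z^2 + 414*z + 216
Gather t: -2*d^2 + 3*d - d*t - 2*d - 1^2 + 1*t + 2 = -2*d^2 + d + t*(1 - d) + 1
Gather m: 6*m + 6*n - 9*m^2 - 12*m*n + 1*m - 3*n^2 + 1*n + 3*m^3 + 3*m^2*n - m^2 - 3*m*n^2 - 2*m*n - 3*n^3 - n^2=3*m^3 + m^2*(3*n - 10) + m*(-3*n^2 - 14*n + 7) - 3*n^3 - 4*n^2 + 7*n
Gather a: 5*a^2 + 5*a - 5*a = 5*a^2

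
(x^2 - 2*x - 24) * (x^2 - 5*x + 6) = x^4 - 7*x^3 - 8*x^2 + 108*x - 144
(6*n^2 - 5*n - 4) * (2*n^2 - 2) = 12*n^4 - 10*n^3 - 20*n^2 + 10*n + 8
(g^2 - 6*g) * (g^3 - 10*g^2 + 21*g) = g^5 - 16*g^4 + 81*g^3 - 126*g^2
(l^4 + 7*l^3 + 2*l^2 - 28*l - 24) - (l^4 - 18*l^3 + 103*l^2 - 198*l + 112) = 25*l^3 - 101*l^2 + 170*l - 136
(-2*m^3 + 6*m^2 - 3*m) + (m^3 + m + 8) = -m^3 + 6*m^2 - 2*m + 8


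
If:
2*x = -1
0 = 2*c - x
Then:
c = -1/4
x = -1/2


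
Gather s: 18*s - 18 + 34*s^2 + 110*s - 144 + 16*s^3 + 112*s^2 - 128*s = 16*s^3 + 146*s^2 - 162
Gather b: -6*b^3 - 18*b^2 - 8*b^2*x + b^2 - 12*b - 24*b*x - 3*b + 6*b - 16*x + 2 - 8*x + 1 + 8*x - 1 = -6*b^3 + b^2*(-8*x - 17) + b*(-24*x - 9) - 16*x + 2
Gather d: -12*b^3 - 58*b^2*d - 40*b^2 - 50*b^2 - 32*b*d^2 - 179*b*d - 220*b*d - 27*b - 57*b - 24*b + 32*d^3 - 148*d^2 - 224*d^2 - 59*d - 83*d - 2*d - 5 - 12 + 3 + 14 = -12*b^3 - 90*b^2 - 108*b + 32*d^3 + d^2*(-32*b - 372) + d*(-58*b^2 - 399*b - 144)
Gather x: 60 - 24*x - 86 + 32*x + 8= 8*x - 18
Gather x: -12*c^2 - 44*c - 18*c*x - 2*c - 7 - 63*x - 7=-12*c^2 - 46*c + x*(-18*c - 63) - 14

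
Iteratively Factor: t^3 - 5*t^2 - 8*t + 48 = (t - 4)*(t^2 - t - 12) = (t - 4)*(t + 3)*(t - 4)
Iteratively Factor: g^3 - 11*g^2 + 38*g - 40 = (g - 2)*(g^2 - 9*g + 20) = (g - 5)*(g - 2)*(g - 4)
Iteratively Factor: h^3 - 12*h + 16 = (h + 4)*(h^2 - 4*h + 4) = (h - 2)*(h + 4)*(h - 2)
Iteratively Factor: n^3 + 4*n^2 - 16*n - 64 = (n - 4)*(n^2 + 8*n + 16) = (n - 4)*(n + 4)*(n + 4)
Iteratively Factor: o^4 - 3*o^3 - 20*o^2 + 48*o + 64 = (o + 1)*(o^3 - 4*o^2 - 16*o + 64) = (o + 1)*(o + 4)*(o^2 - 8*o + 16) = (o - 4)*(o + 1)*(o + 4)*(o - 4)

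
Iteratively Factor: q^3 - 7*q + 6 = (q + 3)*(q^2 - 3*q + 2) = (q - 2)*(q + 3)*(q - 1)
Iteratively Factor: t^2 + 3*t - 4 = (t - 1)*(t + 4)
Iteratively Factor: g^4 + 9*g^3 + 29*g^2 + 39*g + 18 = (g + 3)*(g^3 + 6*g^2 + 11*g + 6) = (g + 2)*(g + 3)*(g^2 + 4*g + 3) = (g + 1)*(g + 2)*(g + 3)*(g + 3)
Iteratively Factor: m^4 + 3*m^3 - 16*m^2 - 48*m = (m)*(m^3 + 3*m^2 - 16*m - 48) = m*(m + 3)*(m^2 - 16) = m*(m - 4)*(m + 3)*(m + 4)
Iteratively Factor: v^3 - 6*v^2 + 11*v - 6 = (v - 2)*(v^2 - 4*v + 3) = (v - 2)*(v - 1)*(v - 3)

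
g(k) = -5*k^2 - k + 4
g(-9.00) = -392.00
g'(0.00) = -1.00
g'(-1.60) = 15.00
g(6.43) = -209.15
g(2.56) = -31.33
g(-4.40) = -88.40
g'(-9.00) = 89.00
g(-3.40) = -50.40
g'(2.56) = -26.60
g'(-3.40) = 33.00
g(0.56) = 1.87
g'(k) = -10*k - 1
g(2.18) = -21.94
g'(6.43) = -65.30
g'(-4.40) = 43.00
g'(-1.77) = 16.70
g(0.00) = 4.00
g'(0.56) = -6.60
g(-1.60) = -7.20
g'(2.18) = -22.80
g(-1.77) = -9.89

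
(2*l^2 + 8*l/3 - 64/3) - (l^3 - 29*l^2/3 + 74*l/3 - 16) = -l^3 + 35*l^2/3 - 22*l - 16/3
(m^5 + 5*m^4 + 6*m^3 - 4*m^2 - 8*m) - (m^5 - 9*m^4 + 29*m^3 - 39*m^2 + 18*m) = 14*m^4 - 23*m^3 + 35*m^2 - 26*m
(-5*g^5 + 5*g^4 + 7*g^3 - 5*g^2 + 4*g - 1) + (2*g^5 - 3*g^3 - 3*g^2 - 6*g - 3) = -3*g^5 + 5*g^4 + 4*g^3 - 8*g^2 - 2*g - 4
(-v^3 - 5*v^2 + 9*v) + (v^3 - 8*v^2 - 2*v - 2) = -13*v^2 + 7*v - 2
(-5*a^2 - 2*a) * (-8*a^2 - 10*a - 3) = 40*a^4 + 66*a^3 + 35*a^2 + 6*a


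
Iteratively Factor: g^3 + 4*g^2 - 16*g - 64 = (g - 4)*(g^2 + 8*g + 16) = (g - 4)*(g + 4)*(g + 4)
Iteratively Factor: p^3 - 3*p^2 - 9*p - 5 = (p + 1)*(p^2 - 4*p - 5) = (p - 5)*(p + 1)*(p + 1)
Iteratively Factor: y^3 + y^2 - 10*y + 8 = (y - 2)*(y^2 + 3*y - 4) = (y - 2)*(y - 1)*(y + 4)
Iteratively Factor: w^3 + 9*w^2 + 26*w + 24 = (w + 3)*(w^2 + 6*w + 8) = (w + 2)*(w + 3)*(w + 4)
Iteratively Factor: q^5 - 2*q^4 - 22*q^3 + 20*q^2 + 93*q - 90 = (q - 5)*(q^4 + 3*q^3 - 7*q^2 - 15*q + 18) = (q - 5)*(q + 3)*(q^3 - 7*q + 6) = (q - 5)*(q - 1)*(q + 3)*(q^2 + q - 6) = (q - 5)*(q - 2)*(q - 1)*(q + 3)*(q + 3)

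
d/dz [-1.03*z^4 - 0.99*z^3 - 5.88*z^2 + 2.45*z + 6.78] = -4.12*z^3 - 2.97*z^2 - 11.76*z + 2.45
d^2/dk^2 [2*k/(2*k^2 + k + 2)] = 4*(k*(4*k + 1)^2 - (6*k + 1)*(2*k^2 + k + 2))/(2*k^2 + k + 2)^3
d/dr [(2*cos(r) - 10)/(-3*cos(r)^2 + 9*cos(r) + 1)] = 2*(-3*cos(r)^2 + 30*cos(r) - 46)*sin(r)/(3*sin(r)^2 + 9*cos(r) - 2)^2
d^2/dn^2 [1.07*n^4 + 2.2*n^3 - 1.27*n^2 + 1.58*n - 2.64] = 12.84*n^2 + 13.2*n - 2.54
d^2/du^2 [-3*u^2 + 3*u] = -6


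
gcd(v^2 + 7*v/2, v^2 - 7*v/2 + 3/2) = 1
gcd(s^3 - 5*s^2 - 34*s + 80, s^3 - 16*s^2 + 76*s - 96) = s^2 - 10*s + 16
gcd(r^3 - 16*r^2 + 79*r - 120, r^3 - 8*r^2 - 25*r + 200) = r^2 - 13*r + 40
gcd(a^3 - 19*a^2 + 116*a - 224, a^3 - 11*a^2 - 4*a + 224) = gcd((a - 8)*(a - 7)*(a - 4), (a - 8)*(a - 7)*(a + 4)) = a^2 - 15*a + 56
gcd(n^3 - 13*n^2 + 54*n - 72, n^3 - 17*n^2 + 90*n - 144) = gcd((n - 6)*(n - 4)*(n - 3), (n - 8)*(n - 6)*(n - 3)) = n^2 - 9*n + 18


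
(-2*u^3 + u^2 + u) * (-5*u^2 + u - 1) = 10*u^5 - 7*u^4 - 2*u^3 - u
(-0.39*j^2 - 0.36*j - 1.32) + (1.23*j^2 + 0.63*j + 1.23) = 0.84*j^2 + 0.27*j - 0.0900000000000001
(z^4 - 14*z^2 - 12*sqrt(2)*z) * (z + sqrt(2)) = z^5 + sqrt(2)*z^4 - 14*z^3 - 26*sqrt(2)*z^2 - 24*z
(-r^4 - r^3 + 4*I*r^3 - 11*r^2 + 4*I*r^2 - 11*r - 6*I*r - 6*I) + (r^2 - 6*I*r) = -r^4 - r^3 + 4*I*r^3 - 10*r^2 + 4*I*r^2 - 11*r - 12*I*r - 6*I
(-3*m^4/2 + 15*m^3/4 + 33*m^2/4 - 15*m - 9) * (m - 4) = -3*m^5/2 + 39*m^4/4 - 27*m^3/4 - 48*m^2 + 51*m + 36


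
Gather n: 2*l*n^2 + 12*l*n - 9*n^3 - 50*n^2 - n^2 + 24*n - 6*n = -9*n^3 + n^2*(2*l - 51) + n*(12*l + 18)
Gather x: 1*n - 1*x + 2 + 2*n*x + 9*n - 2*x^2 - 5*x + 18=10*n - 2*x^2 + x*(2*n - 6) + 20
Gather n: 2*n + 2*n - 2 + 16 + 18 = 4*n + 32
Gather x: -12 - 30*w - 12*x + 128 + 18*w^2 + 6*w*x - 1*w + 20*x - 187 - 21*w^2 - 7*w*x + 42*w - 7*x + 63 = -3*w^2 + 11*w + x*(1 - w) - 8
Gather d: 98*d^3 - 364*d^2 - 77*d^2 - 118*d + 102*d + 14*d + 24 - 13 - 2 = 98*d^3 - 441*d^2 - 2*d + 9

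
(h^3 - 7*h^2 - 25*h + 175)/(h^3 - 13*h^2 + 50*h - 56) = (h^2 - 25)/(h^2 - 6*h + 8)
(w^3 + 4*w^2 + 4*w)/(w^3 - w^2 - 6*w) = (w + 2)/(w - 3)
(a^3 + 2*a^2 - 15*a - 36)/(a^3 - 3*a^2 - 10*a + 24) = (a + 3)/(a - 2)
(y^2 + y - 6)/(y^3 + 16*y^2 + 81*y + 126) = (y - 2)/(y^2 + 13*y + 42)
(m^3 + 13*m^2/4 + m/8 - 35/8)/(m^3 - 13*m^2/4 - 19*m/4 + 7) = (m + 5/2)/(m - 4)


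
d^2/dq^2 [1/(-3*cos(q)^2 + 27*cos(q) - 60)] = (4*sin(q)^4/3 - sin(q)^2 + 285*cos(q)/4 - 9*cos(3*q)/4 - 41)/((cos(q) - 5)^3*(cos(q) - 4)^3)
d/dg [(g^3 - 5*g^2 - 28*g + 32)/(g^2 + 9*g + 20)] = (g^2 + 10*g - 53)/(g^2 + 10*g + 25)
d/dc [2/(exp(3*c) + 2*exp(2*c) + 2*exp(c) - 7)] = (-6*exp(2*c) - 8*exp(c) - 4)*exp(c)/(exp(3*c) + 2*exp(2*c) + 2*exp(c) - 7)^2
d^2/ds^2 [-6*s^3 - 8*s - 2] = -36*s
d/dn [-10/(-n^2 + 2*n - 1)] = 20*(1 - n)/(n^2 - 2*n + 1)^2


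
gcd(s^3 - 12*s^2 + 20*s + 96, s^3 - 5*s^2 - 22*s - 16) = s^2 - 6*s - 16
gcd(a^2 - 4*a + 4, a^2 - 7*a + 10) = a - 2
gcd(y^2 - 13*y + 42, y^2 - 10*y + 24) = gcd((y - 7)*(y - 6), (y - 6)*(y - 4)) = y - 6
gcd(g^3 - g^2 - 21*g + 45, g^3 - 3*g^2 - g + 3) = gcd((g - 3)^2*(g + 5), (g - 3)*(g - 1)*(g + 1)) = g - 3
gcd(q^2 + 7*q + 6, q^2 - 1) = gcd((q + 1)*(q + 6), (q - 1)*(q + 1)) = q + 1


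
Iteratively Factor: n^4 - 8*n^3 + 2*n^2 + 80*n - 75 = (n - 5)*(n^3 - 3*n^2 - 13*n + 15) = (n - 5)^2*(n^2 + 2*n - 3) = (n - 5)^2*(n + 3)*(n - 1)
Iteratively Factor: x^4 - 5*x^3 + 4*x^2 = (x)*(x^3 - 5*x^2 + 4*x) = x*(x - 4)*(x^2 - x) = x^2*(x - 4)*(x - 1)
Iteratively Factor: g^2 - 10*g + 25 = (g - 5)*(g - 5)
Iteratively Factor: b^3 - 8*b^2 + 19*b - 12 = (b - 3)*(b^2 - 5*b + 4) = (b - 3)*(b - 1)*(b - 4)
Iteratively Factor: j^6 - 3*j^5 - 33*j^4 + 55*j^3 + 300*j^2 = (j - 5)*(j^5 + 2*j^4 - 23*j^3 - 60*j^2) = j*(j - 5)*(j^4 + 2*j^3 - 23*j^2 - 60*j) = j*(j - 5)^2*(j^3 + 7*j^2 + 12*j) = j*(j - 5)^2*(j + 4)*(j^2 + 3*j) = j*(j - 5)^2*(j + 3)*(j + 4)*(j)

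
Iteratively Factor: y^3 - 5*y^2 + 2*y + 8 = (y + 1)*(y^2 - 6*y + 8) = (y - 4)*(y + 1)*(y - 2)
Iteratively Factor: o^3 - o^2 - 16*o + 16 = (o + 4)*(o^2 - 5*o + 4) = (o - 4)*(o + 4)*(o - 1)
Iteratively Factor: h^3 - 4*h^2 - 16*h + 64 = (h - 4)*(h^2 - 16) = (h - 4)*(h + 4)*(h - 4)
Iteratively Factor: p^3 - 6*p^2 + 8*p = (p)*(p^2 - 6*p + 8) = p*(p - 4)*(p - 2)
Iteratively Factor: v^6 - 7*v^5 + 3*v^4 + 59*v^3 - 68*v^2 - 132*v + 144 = (v + 2)*(v^5 - 9*v^4 + 21*v^3 + 17*v^2 - 102*v + 72) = (v - 3)*(v + 2)*(v^4 - 6*v^3 + 3*v^2 + 26*v - 24) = (v - 3)*(v + 2)^2*(v^3 - 8*v^2 + 19*v - 12) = (v - 3)*(v - 1)*(v + 2)^2*(v^2 - 7*v + 12) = (v - 3)^2*(v - 1)*(v + 2)^2*(v - 4)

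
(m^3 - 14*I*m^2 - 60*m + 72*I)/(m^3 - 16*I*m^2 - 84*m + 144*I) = (m - 2*I)/(m - 4*I)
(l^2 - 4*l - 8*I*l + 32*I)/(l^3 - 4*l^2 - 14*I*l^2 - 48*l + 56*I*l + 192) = 1/(l - 6*I)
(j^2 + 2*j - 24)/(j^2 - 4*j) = (j + 6)/j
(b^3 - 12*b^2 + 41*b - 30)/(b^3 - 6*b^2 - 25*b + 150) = (b - 1)/(b + 5)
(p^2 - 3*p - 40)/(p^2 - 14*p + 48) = (p + 5)/(p - 6)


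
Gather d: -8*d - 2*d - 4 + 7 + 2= 5 - 10*d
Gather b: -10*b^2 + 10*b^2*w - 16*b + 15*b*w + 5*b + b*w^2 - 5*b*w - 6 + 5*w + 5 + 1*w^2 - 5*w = b^2*(10*w - 10) + b*(w^2 + 10*w - 11) + w^2 - 1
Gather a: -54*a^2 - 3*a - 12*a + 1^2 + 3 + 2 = -54*a^2 - 15*a + 6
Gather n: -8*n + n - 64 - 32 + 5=-7*n - 91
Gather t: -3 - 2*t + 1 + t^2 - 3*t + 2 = t^2 - 5*t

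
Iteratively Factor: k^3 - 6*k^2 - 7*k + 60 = (k - 5)*(k^2 - k - 12) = (k - 5)*(k + 3)*(k - 4)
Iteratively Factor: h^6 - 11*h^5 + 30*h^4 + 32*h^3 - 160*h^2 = (h - 5)*(h^5 - 6*h^4 + 32*h^2) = (h - 5)*(h - 4)*(h^4 - 2*h^3 - 8*h^2) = h*(h - 5)*(h - 4)*(h^3 - 2*h^2 - 8*h) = h*(h - 5)*(h - 4)*(h + 2)*(h^2 - 4*h) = h*(h - 5)*(h - 4)^2*(h + 2)*(h)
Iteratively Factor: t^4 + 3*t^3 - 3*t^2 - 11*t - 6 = (t - 2)*(t^3 + 5*t^2 + 7*t + 3) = (t - 2)*(t + 1)*(t^2 + 4*t + 3) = (t - 2)*(t + 1)^2*(t + 3)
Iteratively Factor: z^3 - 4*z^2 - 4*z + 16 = (z - 4)*(z^2 - 4) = (z - 4)*(z + 2)*(z - 2)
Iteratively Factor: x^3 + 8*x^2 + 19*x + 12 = (x + 4)*(x^2 + 4*x + 3) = (x + 1)*(x + 4)*(x + 3)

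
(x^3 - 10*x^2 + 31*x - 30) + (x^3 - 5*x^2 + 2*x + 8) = 2*x^3 - 15*x^2 + 33*x - 22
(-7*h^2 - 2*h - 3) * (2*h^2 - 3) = -14*h^4 - 4*h^3 + 15*h^2 + 6*h + 9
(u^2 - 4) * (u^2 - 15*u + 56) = u^4 - 15*u^3 + 52*u^2 + 60*u - 224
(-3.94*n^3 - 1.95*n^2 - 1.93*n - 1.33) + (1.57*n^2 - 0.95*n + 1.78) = -3.94*n^3 - 0.38*n^2 - 2.88*n + 0.45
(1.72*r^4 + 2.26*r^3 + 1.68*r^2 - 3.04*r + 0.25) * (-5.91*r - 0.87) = -10.1652*r^5 - 14.853*r^4 - 11.895*r^3 + 16.5048*r^2 + 1.1673*r - 0.2175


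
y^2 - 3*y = y*(y - 3)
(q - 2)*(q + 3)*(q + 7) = q^3 + 8*q^2 + q - 42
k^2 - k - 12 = (k - 4)*(k + 3)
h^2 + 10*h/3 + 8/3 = (h + 4/3)*(h + 2)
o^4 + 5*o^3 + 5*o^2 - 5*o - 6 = (o - 1)*(o + 1)*(o + 2)*(o + 3)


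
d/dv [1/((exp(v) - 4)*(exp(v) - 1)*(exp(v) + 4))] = -((exp(v) - 4)*(exp(v) - 1) + (exp(v) - 4)*(exp(v) + 4) + (exp(v) - 1)*(exp(v) + 4))/(4*(exp(v) - 4)^2*(exp(v) + 4)^2*sinh(v/2)^2)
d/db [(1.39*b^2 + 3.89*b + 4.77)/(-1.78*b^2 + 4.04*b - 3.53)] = (12.5398*b^2 + 7.1678*b - 33.0025)/(3.1684*b^4 - 14.3824*b^3 + 28.8884*b^2 - 28.5224*b + 12.4609)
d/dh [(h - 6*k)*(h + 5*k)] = 2*h - k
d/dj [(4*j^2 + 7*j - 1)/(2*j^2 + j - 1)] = 2*(-5*j^2 - 2*j - 3)/(4*j^4 + 4*j^3 - 3*j^2 - 2*j + 1)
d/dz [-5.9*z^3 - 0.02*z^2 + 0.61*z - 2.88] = -17.7*z^2 - 0.04*z + 0.61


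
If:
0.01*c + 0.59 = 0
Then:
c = -59.00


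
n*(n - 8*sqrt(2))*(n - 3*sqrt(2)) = n^3 - 11*sqrt(2)*n^2 + 48*n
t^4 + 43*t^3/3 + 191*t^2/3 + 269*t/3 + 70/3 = (t + 1/3)*(t + 2)*(t + 5)*(t + 7)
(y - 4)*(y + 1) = y^2 - 3*y - 4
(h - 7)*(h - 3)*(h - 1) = h^3 - 11*h^2 + 31*h - 21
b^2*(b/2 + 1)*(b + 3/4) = b^4/2 + 11*b^3/8 + 3*b^2/4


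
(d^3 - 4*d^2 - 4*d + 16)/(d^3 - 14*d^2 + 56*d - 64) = (d + 2)/(d - 8)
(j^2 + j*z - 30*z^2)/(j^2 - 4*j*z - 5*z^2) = (j + 6*z)/(j + z)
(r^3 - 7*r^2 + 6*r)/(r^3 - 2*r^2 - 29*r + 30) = r/(r + 5)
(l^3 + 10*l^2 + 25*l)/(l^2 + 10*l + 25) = l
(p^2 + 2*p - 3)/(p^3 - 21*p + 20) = (p + 3)/(p^2 + p - 20)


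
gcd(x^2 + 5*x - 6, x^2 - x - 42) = x + 6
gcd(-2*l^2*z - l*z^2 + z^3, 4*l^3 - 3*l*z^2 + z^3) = -2*l^2 - l*z + z^2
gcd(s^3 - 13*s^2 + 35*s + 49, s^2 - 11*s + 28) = s - 7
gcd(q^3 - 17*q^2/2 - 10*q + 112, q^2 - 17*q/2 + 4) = q - 8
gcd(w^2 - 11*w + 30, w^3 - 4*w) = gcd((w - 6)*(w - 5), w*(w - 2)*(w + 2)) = 1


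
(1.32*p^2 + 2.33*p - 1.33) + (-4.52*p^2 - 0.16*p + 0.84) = -3.2*p^2 + 2.17*p - 0.49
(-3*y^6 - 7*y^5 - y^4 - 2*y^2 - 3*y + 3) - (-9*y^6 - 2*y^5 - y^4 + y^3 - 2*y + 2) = 6*y^6 - 5*y^5 - y^3 - 2*y^2 - y + 1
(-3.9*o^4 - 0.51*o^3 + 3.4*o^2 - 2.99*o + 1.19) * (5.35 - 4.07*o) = 15.873*o^5 - 18.7893*o^4 - 16.5665*o^3 + 30.3593*o^2 - 20.8398*o + 6.3665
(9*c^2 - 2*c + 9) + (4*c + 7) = 9*c^2 + 2*c + 16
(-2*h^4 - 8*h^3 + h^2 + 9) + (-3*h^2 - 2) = -2*h^4 - 8*h^3 - 2*h^2 + 7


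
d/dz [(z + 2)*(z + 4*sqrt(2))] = 2*z + 2 + 4*sqrt(2)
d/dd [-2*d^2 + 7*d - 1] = 7 - 4*d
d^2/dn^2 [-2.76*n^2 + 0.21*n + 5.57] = -5.52000000000000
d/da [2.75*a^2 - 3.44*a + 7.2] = 5.5*a - 3.44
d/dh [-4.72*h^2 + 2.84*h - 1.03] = 2.84 - 9.44*h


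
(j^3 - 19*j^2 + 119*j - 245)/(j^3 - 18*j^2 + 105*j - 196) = (j - 5)/(j - 4)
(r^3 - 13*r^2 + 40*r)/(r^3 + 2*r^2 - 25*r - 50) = r*(r - 8)/(r^2 + 7*r + 10)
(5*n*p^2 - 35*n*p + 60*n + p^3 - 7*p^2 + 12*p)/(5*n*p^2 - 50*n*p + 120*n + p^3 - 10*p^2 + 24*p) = (p - 3)/(p - 6)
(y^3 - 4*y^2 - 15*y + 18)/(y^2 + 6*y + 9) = (y^2 - 7*y + 6)/(y + 3)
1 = 1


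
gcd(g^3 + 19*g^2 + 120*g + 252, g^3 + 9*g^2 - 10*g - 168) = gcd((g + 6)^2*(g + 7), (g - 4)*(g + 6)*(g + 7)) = g^2 + 13*g + 42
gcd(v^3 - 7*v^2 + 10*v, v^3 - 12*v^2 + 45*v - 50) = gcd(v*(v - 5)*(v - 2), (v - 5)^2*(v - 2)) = v^2 - 7*v + 10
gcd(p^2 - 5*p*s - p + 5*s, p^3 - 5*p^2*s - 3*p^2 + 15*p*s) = p - 5*s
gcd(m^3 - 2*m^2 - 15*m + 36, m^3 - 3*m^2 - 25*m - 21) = 1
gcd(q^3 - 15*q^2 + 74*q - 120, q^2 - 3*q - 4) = q - 4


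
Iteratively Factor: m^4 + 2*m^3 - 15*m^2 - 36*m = (m + 3)*(m^3 - m^2 - 12*m) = m*(m + 3)*(m^2 - m - 12) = m*(m + 3)^2*(m - 4)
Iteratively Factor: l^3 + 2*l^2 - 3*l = (l)*(l^2 + 2*l - 3) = l*(l + 3)*(l - 1)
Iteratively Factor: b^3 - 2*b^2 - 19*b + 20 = (b + 4)*(b^2 - 6*b + 5) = (b - 5)*(b + 4)*(b - 1)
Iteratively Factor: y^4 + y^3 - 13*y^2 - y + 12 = (y + 1)*(y^3 - 13*y + 12) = (y - 1)*(y + 1)*(y^2 + y - 12) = (y - 3)*(y - 1)*(y + 1)*(y + 4)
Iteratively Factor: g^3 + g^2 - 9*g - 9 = (g - 3)*(g^2 + 4*g + 3) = (g - 3)*(g + 1)*(g + 3)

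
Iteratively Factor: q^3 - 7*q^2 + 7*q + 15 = (q - 3)*(q^2 - 4*q - 5) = (q - 3)*(q + 1)*(q - 5)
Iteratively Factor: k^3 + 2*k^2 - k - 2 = (k + 1)*(k^2 + k - 2) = (k - 1)*(k + 1)*(k + 2)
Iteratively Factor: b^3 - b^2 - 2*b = (b)*(b^2 - b - 2) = b*(b + 1)*(b - 2)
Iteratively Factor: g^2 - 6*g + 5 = (g - 5)*(g - 1)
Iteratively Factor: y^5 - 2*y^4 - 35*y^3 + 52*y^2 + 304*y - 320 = (y - 1)*(y^4 - y^3 - 36*y^2 + 16*y + 320) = (y - 4)*(y - 1)*(y^3 + 3*y^2 - 24*y - 80) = (y - 4)*(y - 1)*(y + 4)*(y^2 - y - 20) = (y - 4)*(y - 1)*(y + 4)^2*(y - 5)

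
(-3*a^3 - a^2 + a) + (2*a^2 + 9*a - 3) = -3*a^3 + a^2 + 10*a - 3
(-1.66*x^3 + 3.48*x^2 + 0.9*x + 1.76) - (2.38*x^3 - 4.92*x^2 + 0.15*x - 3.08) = -4.04*x^3 + 8.4*x^2 + 0.75*x + 4.84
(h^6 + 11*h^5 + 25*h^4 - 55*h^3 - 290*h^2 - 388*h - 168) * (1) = h^6 + 11*h^5 + 25*h^4 - 55*h^3 - 290*h^2 - 388*h - 168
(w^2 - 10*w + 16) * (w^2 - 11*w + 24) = w^4 - 21*w^3 + 150*w^2 - 416*w + 384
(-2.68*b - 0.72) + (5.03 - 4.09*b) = 4.31 - 6.77*b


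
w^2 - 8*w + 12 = (w - 6)*(w - 2)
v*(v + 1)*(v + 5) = v^3 + 6*v^2 + 5*v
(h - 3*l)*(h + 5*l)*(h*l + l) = h^3*l + 2*h^2*l^2 + h^2*l - 15*h*l^3 + 2*h*l^2 - 15*l^3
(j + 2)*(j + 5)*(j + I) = j^3 + 7*j^2 + I*j^2 + 10*j + 7*I*j + 10*I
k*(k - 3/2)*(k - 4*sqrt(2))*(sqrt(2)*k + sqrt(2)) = sqrt(2)*k^4 - 8*k^3 - sqrt(2)*k^3/2 - 3*sqrt(2)*k^2/2 + 4*k^2 + 12*k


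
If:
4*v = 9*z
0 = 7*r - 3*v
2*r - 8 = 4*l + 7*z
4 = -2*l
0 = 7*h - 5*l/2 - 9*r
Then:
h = -5/7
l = -2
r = 0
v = 0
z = 0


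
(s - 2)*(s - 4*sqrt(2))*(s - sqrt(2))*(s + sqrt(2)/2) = s^4 - 9*sqrt(2)*s^3/2 - 2*s^3 + 3*s^2 + 9*sqrt(2)*s^2 - 6*s + 4*sqrt(2)*s - 8*sqrt(2)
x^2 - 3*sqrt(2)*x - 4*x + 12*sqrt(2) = (x - 4)*(x - 3*sqrt(2))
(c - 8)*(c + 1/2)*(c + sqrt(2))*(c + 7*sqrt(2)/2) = c^4 - 15*c^3/2 + 9*sqrt(2)*c^3/2 - 135*sqrt(2)*c^2/4 + 3*c^2 - 105*c/2 - 18*sqrt(2)*c - 28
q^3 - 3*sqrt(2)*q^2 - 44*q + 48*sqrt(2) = (q - 6*sqrt(2))*(q - sqrt(2))*(q + 4*sqrt(2))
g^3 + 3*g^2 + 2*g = g*(g + 1)*(g + 2)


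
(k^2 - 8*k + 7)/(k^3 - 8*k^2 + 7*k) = 1/k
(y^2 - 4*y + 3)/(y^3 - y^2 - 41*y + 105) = (y - 1)/(y^2 + 2*y - 35)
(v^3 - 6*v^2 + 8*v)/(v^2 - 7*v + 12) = v*(v - 2)/(v - 3)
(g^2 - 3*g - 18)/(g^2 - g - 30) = (g + 3)/(g + 5)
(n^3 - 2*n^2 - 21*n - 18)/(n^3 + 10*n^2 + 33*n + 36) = (n^2 - 5*n - 6)/(n^2 + 7*n + 12)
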